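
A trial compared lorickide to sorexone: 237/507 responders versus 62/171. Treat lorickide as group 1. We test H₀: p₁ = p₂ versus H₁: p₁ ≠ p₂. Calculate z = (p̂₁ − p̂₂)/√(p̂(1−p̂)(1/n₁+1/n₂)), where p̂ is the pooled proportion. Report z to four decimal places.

z = 2.3887

p̂₁ = 237/507 ≈ 0.4674556, p̂₂ = 62/171 ≈ 0.3625731.
Pooled p̂ = (237+62)/(507+171) = 299/678 = 0.4410029.
SE = √(0.246519 × 0.00782034) = 0.0439075.
z = (0.4674556 − 0.3625731)/0.0439075 = 0.1048825/0.0439075 = 2.3887.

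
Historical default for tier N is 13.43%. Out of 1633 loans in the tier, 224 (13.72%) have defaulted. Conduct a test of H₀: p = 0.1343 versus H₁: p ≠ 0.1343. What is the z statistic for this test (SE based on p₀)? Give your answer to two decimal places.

p̂ = 224/1633 ≈ 0.13717.
Standard error under H₀: √(0.1343×0.8657/1633) = 0.00844.
z = (0.13717 − 0.1343)/0.00844 = 0.00287/0.00844 = 0.34.

z = 0.34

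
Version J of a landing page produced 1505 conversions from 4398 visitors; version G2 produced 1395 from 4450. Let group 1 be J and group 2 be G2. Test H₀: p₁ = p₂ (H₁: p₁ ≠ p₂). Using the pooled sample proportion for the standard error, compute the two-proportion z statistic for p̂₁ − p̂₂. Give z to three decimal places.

z = 2.877

p̂₁ = 1505/4398 = 0.342201, p̂₂ = 1395/4450 = 0.313483.
Pooled p̂ = (1505+1395)/(4398+4450) = 2900/8848 = 0.327758.
SE = √(p̂(1−p̂)(1/n₁+1/n₂)) = √(0.327758·0.672242·0.000452095) = √(9.96113e-05) = 0.009981.
z = (0.342201 − 0.313483)/0.009981 = 0.028718/0.009981 = 2.877.
p-value = 2·P(Z > 2.877) ≈ 0.0040.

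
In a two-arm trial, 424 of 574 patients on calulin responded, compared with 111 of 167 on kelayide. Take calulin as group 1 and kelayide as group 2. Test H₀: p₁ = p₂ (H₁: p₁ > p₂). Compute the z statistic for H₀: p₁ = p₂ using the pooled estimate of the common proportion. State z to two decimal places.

z = 1.88

p̂₁ = 424/574 = 0.7387, p̂₂ = 111/167 = 0.6647.
Pooled p̂ = (424+111)/(574+167) = 535/741 = 0.7220.
SE = √(p̂(1−p̂)(1/n₁+1/n₂)) = √(0.7220·0.2780·0.00773018) = √(0.00155158) = 0.0394.
z = (0.7387 − 0.6647)/0.0394 = 0.0740/0.0394 = 1.88.
p-value = P(Z > 1.879) ≈ 0.0301.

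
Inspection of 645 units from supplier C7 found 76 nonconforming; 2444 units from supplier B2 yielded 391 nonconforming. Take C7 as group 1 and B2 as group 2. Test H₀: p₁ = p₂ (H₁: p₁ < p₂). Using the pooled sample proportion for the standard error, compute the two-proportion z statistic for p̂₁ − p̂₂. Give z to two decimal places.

p̂₁ = 76/645 = 0.11783, p̂₂ = 391/2444 = 0.15998.
Pooled p̂ = (76+391)/(645+2444) = 467/3089 = 0.15118.
SE = √(p̂(1−p̂)(1/n₁+1/n₂)) = √(0.15118·0.84882·0.00195955) = √(0.000251461) = 0.01586.
z = (0.11783 − 0.15998)/0.01586 = -0.04215/0.01586 = -2.66.
p-value = P(Z < -2.658) ≈ 0.0039.

z = -2.66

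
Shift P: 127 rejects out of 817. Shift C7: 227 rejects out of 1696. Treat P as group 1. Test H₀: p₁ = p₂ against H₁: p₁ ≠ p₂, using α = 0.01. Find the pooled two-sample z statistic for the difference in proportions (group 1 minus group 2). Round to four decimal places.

z = 1.4581

p̂₁ = 127/817 = 0.1554468, p̂₂ = 227/1696 = 0.1338443.
Pooled p̂ = (127+227)/(817+1696) = 354/2513 = 0.1408675.
SE = √(0.121024 × 0.00181361) = 0.0148152.
z = (0.1554468 − 0.1338443)/0.0148152 = 0.0216025/0.0148152 = 1.4581.
p-value = 2·P(Z > 1.458) ≈ 0.1448. With α = 0.01, fail to reject H₀.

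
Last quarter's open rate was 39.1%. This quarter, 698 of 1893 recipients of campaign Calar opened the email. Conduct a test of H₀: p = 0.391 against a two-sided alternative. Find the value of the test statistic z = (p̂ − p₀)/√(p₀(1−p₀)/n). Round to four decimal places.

p̂ = 698/1893 = 0.3687269.
Standard error under H₀: √(0.391×0.609/1893) = 0.0112156.
z = (0.3687269 − 0.391)/0.0112156 = -0.0222731/0.0112156 = -1.9859.

z = -1.9859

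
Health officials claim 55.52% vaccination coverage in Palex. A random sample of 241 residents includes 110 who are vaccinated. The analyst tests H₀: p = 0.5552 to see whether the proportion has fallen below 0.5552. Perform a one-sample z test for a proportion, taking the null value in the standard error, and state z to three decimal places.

p̂ = 110/241 ≈ 0.456432.
Under H₀, SE = √(0.5552·0.4448/241) = √(0.0010247) = 0.032011.
z = (0.456432 − 0.5552)/0.032011 = -0.098768/0.032011 = -3.085.
p-value = P(Z < -3.085) ≈ 0.0010.

z = -3.085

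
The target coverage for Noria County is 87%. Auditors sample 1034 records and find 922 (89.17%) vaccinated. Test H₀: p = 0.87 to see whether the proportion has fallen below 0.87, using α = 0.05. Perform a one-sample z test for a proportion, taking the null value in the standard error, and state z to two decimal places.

z = 2.07

p̂ = 922/1034 ≈ 0.8917.
Standard error under H₀: √(0.87×0.13/1034) = 0.0105.
z = (0.8917 − 0.87)/0.0105 = 0.0217/0.0105 = 2.07.
p-value = P(Z < 2.073) ≈ 0.9809. With α = 0.05, fail to reject H₀.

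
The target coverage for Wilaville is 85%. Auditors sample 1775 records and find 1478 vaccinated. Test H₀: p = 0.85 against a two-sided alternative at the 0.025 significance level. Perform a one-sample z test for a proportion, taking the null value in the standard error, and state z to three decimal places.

p̂ = 1478/1775 = 0.832676.
SE = √(p₀(1−p₀)/n) = √(0.1275/1775) = 0.008475.
z = (0.832676 − 0.85)/0.008475 = -0.017324/0.008475 = -2.044.
Two-sided p-value ≈ 2·Φ(−2.044) = 0.0409. With α = 0.025, fail to reject H₀.

z = -2.044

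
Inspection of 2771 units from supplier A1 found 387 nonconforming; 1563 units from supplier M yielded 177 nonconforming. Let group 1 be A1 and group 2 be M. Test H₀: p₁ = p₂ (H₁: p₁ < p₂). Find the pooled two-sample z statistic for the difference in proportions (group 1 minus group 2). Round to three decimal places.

z = 2.482

p̂₁ = 387/2771 ≈ 0.139661, p̂₂ = 177/1563 ≈ 0.113244.
Pooled p̂ = (387+177)/(2771+1563) = 564/4334 = 0.130134.
SE = √(p̂(1−p̂)(1/n₁+1/n₂)) = √(0.130134·0.869866·0.00100068) = √(0.000113276) = 0.010643.
z = (0.139661 − 0.113244)/0.010643 = 0.026417/0.010643 = 2.482.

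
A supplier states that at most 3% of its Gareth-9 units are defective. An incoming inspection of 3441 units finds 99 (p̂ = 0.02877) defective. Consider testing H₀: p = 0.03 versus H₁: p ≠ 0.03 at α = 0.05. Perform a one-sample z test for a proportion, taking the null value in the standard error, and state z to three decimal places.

z = -0.423

p̂ = 99/3441 ≈ 0.02877.
Standard error under H₀: √(0.03×0.97/3441) = 0.00291.
z = (0.02877 − 0.03)/0.00291 = -0.00123/0.00291 = -0.423.
Two-sided p-value ≈ 2·Φ(−0.423) = 0.6725; since p > α = 0.05, fail to reject H₀.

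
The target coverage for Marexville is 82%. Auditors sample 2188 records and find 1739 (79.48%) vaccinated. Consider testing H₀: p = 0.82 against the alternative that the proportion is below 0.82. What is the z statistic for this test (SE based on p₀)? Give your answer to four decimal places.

z = -3.0694

p̂ = 1739/2188 = 0.7947898.
SE = √(p₀(1−p₀)/n) = √(0.1476/2188) = 0.0082133.
z = (0.7947898 − 0.82)/0.0082133 = -0.0252102/0.0082133 = -3.0694.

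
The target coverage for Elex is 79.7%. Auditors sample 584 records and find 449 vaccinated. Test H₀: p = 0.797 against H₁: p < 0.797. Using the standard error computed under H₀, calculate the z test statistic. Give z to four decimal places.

z = -1.6921

p̂ = 449/584 = 0.7688356.
Under H₀, SE = √(0.797·0.203/584) = √(0.000277039) = 0.0166445.
z = (0.7688356 − 0.797)/0.0166445 = -0.0281644/0.0166445 = -1.6921.
p-value = P(Z < -1.692) ≈ 0.0453.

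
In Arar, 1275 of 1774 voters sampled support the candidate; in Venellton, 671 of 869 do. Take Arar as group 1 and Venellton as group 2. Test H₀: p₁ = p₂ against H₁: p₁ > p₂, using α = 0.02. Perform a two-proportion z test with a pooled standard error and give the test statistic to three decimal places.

p̂₁ = 1275/1774 = 0.718715, p̂₂ = 671/869 = 0.772152.
Pooled p̂ = (1275+671)/(1774+869) = 1946/2643 = 0.736285.
SE = √(p̂(1−p̂)(1/n₁+1/n₂)) = √(0.736285·0.263715·0.00171445) = √(0.000332893) = 0.018245.
z = (0.718715 − 0.772152)/0.018245 = -0.053437/0.018245 = -2.929.
p-value = P(Z > -2.929) ≈ 0.9983. With α = 0.02, fail to reject H₀.

z = -2.929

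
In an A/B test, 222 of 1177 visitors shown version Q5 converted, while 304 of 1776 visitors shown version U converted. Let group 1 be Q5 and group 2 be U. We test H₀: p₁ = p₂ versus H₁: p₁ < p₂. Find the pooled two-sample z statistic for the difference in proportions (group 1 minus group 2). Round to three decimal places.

z = 1.213

p̂₁ = 222/1177 = 0.18862, p̂₂ = 304/1776 = 0.17117.
Pooled p̂ = (222+304)/(1177+1776) = 526/2953 = 0.17812.
SE = √(p̂(1−p̂)(1/n₁+1/n₂)) = √(0.17812·0.82188·0.00141268) = √(0.000206811) = 0.01438.
z = (0.18862 − 0.17117)/0.01438 = 0.01745/0.01438 = 1.213.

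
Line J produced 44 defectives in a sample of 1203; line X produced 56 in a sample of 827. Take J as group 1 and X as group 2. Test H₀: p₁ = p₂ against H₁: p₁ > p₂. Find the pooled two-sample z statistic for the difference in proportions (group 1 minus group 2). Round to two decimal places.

z = -3.19

p̂₁ = 44/1203 = 0.036575, p̂₂ = 56/827 = 0.067715.
Pooled p̂ = (44+56)/(1203+827) = 100/2030 = 0.049261.
SE = √(p̂(1−p̂)(1/n₁+1/n₂)) = √(0.049261·0.950739·0.00204045) = √(9.55631e-05) = 0.009776.
z = (0.036575 − 0.067715)/0.009776 = -0.031140/0.009776 = -3.19.
p-value = P(Z > -3.185) ≈ 0.9993.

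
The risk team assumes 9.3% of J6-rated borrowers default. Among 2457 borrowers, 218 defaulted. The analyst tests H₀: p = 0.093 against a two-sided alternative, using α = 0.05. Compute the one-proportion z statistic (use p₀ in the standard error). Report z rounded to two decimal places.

z = -0.73

p̂ = 218/2457 = 0.0887.
SE = √(p₀(1−p₀)/n) = √(0.084351/2457) = 0.0059.
z = (0.0887 − 0.093)/0.0059 = -0.0043/0.0059 = -0.73.
p-value = 2·P(Z > 0.729) ≈ 0.4657; since p > α = 0.05, fail to reject H₀.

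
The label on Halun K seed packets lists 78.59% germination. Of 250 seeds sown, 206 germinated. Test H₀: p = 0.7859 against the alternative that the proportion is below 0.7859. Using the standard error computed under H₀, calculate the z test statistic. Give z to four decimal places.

z = 1.4686

p̂ = 206/250 = 0.824000.
Under H₀, SE = √(0.7859·0.2141/250) = √(0.000673045) = 0.025943.
z = (0.824000 − 0.7859)/0.025943 = 0.038100/0.025943 = 1.4686.
p-value = P(Z < 1.469) ≈ 0.9290.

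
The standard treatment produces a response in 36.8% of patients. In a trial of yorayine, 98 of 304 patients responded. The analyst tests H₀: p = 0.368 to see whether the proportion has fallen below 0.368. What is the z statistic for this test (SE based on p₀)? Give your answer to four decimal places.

p̂ = 98/304 ≈ 0.3223684.
Standard error under H₀: √(0.368×0.632/304) = 0.0276596.
z = (0.3223684 − 0.368)/0.0276596 = -0.0456316/0.0276596 = -1.6498.

z = -1.6498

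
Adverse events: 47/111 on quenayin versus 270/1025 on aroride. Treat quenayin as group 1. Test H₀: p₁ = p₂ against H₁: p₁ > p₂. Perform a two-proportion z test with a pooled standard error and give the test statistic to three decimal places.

p̂₁ = 47/111 ≈ 0.42342, p̂₂ = 270/1025 ≈ 0.26341.
Pooled p̂ = (47+270)/(111+1025) = 317/1136 = 0.27905.
SE = √(0.201181 × 0.00998462) = 0.04482.
z = (0.42342 − 0.26341)/0.04482 = 0.16001/0.04482 = 3.570.

z = 3.570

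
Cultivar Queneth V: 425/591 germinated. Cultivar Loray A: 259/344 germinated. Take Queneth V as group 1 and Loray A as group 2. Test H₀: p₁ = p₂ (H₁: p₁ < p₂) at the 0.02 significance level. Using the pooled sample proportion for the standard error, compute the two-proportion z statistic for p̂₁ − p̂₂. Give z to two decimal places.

z = -1.12

p̂₁ = 425/591 = 0.7191, p̂₂ = 259/344 = 0.7529.
Pooled p̂ = (425+259)/(591+344) = 684/935 = 0.7316.
SE = √(p̂(1−p̂)(1/n₁+1/n₂)) = √(0.7316·0.2684·0.00459902) = √(0.000903176) = 0.0301.
z = (0.7191 − 0.7529)/0.0301 = -0.0338/0.0301 = -1.12.
p-value = P(Z < -1.124) ≈ 0.1305, so at α = 0.02 we fail to reject H₀.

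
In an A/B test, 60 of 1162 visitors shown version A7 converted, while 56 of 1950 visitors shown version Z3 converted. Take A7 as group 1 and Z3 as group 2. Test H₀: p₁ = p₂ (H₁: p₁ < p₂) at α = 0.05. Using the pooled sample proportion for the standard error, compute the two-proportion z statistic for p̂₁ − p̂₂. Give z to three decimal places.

z = 3.264

p̂₁ = 60/1162 = 0.0516351, p̂₂ = 56/1950 = 0.0287179.
Pooled p̂ = (60+56)/(1162+1950) = 116/3112 = 0.0372751.
SE = √(0.0358856 × 0.00137341) = 0.0070204.
z = (0.0516351 − 0.0287179)/0.0070204 = 0.0229172/0.0070204 = 3.264.
p-value = P(Z < 3.264) ≈ 0.9995; since p > α = 0.05, fail to reject H₀.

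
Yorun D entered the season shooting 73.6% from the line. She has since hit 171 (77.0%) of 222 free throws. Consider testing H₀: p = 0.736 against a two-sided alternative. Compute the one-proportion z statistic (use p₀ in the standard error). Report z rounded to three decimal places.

z = 1.158

p̂ = 171/222 = 0.770270.
Standard error under H₀: √(0.736×0.264/222) = 0.029585.
z = (0.770270 − 0.736)/0.029585 = 0.034270/0.029585 = 1.158.
Two-sided p-value ≈ 2·Φ(−1.158) = 0.2467.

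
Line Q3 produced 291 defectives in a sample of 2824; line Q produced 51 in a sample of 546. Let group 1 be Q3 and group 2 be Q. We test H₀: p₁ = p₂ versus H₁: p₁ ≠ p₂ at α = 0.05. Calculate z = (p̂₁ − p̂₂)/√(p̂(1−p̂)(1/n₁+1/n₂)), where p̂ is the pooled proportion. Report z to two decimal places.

z = 0.68

p̂₁ = 291/2824 ≈ 0.1030, p̂₂ = 51/546 ≈ 0.0934.
Pooled p̂ = (291+51)/(2824+546) = 342/3370 = 0.1015.
SE = √(p̂(1−p̂)(1/n₁+1/n₂)) = √(0.1015·0.8985·0.00218561) = √(0.000199294) = 0.0141.
z = (0.1030 − 0.0934)/0.0141 = 0.0096/0.0141 = 0.68.
p-value = 2·P(Z > 0.683) ≈ 0.4948; since p > α = 0.05, fail to reject H₀.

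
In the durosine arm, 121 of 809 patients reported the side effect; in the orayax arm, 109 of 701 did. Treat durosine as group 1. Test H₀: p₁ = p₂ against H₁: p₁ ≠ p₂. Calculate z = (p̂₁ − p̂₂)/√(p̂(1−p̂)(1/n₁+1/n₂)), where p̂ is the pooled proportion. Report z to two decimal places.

z = -0.32

p̂₁ = 121/809 = 0.1496, p̂₂ = 109/701 = 0.1555.
Pooled p̂ = (121+109)/(809+701) = 230/1510 = 0.1523.
SE = √(0.129117 × 0.00266263) = 0.0185.
z = (0.1496 − 0.1555)/0.0185 = -0.0059/0.0185 = -0.32.
Two-sided p-value ≈ 2·Φ(−0.320) = 0.7493.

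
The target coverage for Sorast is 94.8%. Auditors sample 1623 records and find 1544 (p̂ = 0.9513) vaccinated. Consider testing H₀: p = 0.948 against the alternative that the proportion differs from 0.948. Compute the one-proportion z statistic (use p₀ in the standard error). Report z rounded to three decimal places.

z = 0.603

p̂ = 1544/1623 = 0.95132.
Under H₀, SE = √(0.948·0.052/1623) = √(3.03734e-05) = 0.00551.
z = (0.95132 − 0.948)/0.00551 = 0.00332/0.00551 = 0.603.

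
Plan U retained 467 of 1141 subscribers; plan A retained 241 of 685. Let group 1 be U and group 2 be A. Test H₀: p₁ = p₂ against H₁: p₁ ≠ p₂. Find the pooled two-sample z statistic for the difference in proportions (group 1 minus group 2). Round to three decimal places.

z = 2.440

p̂₁ = 467/1141 ≈ 0.40929, p̂₂ = 241/685 ≈ 0.35182.
Pooled p̂ = (467+241)/(1141+685) = 708/1826 = 0.38773.
SE = √(0.237396 × 0.00233628) = 0.02355.
z = (0.40929 − 0.35182)/0.02355 = 0.05747/0.02355 = 2.440.
Two-sided p-value ≈ 2·Φ(−2.440) = 0.0147.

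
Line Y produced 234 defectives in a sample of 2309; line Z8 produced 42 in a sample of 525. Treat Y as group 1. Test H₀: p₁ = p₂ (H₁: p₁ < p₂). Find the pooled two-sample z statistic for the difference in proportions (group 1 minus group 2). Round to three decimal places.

z = 1.489

p̂₁ = 234/2309 = 0.101343, p̂₂ = 42/525 = 0.080000.
Pooled p̂ = (234+42)/(2309+525) = 276/2834 = 0.097389.
SE = √(0.0879043 × 0.00233785) = 0.014336.
z = (0.101343 − 0.080000)/0.014336 = 0.021343/0.014336 = 1.489.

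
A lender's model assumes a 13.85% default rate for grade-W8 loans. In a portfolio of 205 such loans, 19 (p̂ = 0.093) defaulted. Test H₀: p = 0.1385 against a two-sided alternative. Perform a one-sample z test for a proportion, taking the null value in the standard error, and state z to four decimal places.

p̂ = 19/205 = 0.0926829.
Under H₀, SE = √(0.1385·0.8615/205) = √(0.000582038) = 0.0241255.
z = (0.0926829 − 0.1385)/0.0241255 = -0.0458171/0.0241255 = -1.8991.

z = -1.8991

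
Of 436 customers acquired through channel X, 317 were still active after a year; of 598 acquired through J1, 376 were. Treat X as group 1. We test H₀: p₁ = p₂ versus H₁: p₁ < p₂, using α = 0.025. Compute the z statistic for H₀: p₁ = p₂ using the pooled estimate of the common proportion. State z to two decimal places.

z = 3.32

p̂₁ = 317/436 ≈ 0.7271, p̂₂ = 376/598 ≈ 0.6288.
Pooled p̂ = (317+376)/(436+598) = 693/1034 = 0.6702.
SE = √(p̂(1−p̂)(1/n₁+1/n₂)) = √(0.6702·0.3298·0.00396582) = √(0.000876555) = 0.0296.
z = (0.7271 − 0.6288)/0.0296 = 0.0983/0.0296 = 3.32.
p-value = P(Z < 3.320) ≈ 0.9996, so at α = 0.025 we fail to reject H₀.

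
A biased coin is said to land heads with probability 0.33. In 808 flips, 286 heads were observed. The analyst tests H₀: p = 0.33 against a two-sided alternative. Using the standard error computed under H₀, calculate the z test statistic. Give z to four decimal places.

p̂ = 286/808 ≈ 0.3539604.
Under H₀, SE = √(0.33·0.67/808) = √(0.000273639) = 0.0165420.
z = (0.3539604 − 0.33)/0.0165420 = 0.0239604/0.0165420 = 1.4485.

z = 1.4485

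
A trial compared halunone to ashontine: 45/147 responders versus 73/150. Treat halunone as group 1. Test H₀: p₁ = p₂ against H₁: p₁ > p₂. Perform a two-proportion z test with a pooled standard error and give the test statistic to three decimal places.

z = -3.179

p̂₁ = 45/147 ≈ 0.30612, p̂₂ = 73/150 ≈ 0.48667.
Pooled p̂ = (45+73)/(147+150) = 118/297 = 0.39731.
SE = √(0.239454 × 0.0134694) = 0.05679.
z = (0.30612 − 0.48667)/0.05679 = -0.18055/0.05679 = -3.179.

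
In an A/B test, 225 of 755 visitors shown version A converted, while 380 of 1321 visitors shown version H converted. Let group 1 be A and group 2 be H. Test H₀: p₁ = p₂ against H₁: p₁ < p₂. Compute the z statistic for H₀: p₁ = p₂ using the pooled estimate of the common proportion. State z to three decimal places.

z = 0.499

p̂₁ = 225/755 ≈ 0.29801, p̂₂ = 380/1321 ≈ 0.28766.
Pooled p̂ = (225+380)/(755+1321) = 605/2076 = 0.29143.
SE = √(0.206497 × 0.00208151) = 0.02073.
z = (0.29801 − 0.28766)/0.02073 = 0.01035/0.02073 = 0.499.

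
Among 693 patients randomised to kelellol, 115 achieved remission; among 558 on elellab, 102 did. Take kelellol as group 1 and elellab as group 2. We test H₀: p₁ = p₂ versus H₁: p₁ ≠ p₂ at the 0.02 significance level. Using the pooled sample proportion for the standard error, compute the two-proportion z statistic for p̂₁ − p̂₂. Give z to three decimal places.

z = -0.782

p̂₁ = 115/693 = 0.16595, p̂₂ = 102/558 = 0.18280.
Pooled p̂ = (115+102)/(693+558) = 217/1251 = 0.17346.
SE = √(p̂(1−p̂)(1/n₁+1/n₂)) = √(0.17346·0.82654·0.00323512) = √(0.000463826) = 0.02154.
z = (0.16595 − 0.18280)/0.02154 = -0.01685/0.02154 = -0.782.
Two-sided p-value ≈ 2·Φ(−0.782) = 0.4340; since p > α = 0.02, fail to reject H₀.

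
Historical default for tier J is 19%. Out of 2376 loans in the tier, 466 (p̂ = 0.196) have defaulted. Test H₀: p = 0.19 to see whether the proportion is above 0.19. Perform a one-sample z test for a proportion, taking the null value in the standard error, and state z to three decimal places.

z = 0.761

p̂ = 466/2376 = 0.19613.
Under H₀, SE = √(0.19·0.81/2376) = √(6.47727e-05) = 0.00805.
z = (0.19613 − 0.19)/0.00805 = 0.00613/0.00805 = 0.761.
p-value = P(Z > 0.761) ≈ 0.2232.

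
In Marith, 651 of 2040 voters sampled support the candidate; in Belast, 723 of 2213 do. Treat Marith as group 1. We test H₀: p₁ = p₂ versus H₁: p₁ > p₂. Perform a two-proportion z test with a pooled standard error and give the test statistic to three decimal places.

p̂₁ = 651/2040 ≈ 0.31912, p̂₂ = 723/2213 ≈ 0.32671.
Pooled p̂ = (651+723)/(2040+2213) = 1374/4253 = 0.32307.
SE = √(p̂(1−p̂)(1/n₁+1/n₂)) = √(0.32307·0.67693·0.000942071) = √(0.000206026) = 0.01435.
z = (0.31912 − 0.32671)/0.01435 = -0.00759/0.01435 = -0.529.

z = -0.529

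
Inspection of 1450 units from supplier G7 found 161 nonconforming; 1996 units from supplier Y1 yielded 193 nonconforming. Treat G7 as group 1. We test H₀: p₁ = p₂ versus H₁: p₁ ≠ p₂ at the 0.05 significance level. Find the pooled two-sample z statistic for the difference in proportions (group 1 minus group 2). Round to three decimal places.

p̂₁ = 161/1450 = 0.111034, p̂₂ = 193/1996 = 0.096693.
Pooled p̂ = (161+193)/(1450+1996) = 354/3446 = 0.102728.
SE = √(p̂(1−p̂)(1/n₁+1/n₂)) = √(0.102728·0.897272·0.00119066) = √(0.000109749) = 0.010476.
z = (0.111034 − 0.096693)/0.010476 = 0.014341/0.010476 = 1.369.
p-value = 2·P(Z > 1.369) ≈ 0.1710, so at α = 0.05 we fail to reject H₀.

z = 1.369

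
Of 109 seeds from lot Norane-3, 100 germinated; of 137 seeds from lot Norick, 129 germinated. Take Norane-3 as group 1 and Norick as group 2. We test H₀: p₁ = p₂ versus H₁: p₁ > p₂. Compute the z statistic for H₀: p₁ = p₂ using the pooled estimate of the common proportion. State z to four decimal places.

z = -0.7426

p̂₁ = 100/109 = 0.917431, p̂₂ = 129/137 = 0.941606.
Pooled p̂ = (100+129)/(109+137) = 229/246 = 0.930894.
SE = √(p̂(1−p̂)(1/n₁+1/n₂)) = √(0.930894·0.069106·0.0164736) = √(0.00105975) = 0.032554.
z = (0.917431 − 0.941606)/0.032554 = -0.024175/0.032554 = -0.7426.
p-value = P(Z > -0.743) ≈ 0.7711.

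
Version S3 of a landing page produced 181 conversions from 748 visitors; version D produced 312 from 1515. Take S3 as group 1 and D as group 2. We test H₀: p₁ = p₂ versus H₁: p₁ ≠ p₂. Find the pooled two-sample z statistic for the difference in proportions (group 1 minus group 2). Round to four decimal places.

p̂₁ = 181/748 = 0.241979, p̂₂ = 312/1515 = 0.205941.
Pooled p̂ = (181+312)/(748+1515) = 493/2263 = 0.217852.
SE = √(0.170393 × 0.00199696) = 0.018446.
z = (0.241979 − 0.205941)/0.018446 = 0.036038/0.018446 = 1.9537.
Two-sided p-value ≈ 2·Φ(−1.954) = 0.0507.

z = 1.9537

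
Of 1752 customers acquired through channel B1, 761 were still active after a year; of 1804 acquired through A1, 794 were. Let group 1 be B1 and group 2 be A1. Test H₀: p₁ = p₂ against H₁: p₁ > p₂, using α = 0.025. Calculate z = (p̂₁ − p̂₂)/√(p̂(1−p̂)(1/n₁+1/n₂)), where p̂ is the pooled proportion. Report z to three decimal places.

z = -0.347

p̂₁ = 761/1752 = 0.43436, p̂₂ = 794/1804 = 0.44013.
Pooled p̂ = (761+794)/(1752+1804) = 1555/3556 = 0.43729.
SE = √(0.246067 × 0.0011251) = 0.01664.
z = (0.43436 − 0.44013)/0.01664 = -0.00577/0.01664 = -0.347.
p-value = P(Z > -0.347) ≈ 0.6357, so at α = 0.025 we fail to reject H₀.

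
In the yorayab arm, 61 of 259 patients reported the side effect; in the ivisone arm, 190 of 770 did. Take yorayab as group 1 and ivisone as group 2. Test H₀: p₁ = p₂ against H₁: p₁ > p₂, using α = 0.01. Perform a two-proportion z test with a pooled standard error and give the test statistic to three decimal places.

z = -0.364

p̂₁ = 61/259 ≈ 0.23552, p̂₂ = 190/770 ≈ 0.24675.
Pooled p̂ = (61+190)/(259+770) = 251/1029 = 0.24393.
SE = √(0.184426 × 0.00515971) = 0.03085.
z = (0.23552 − 0.24675)/0.03085 = -0.01123/0.03085 = -0.364.
p-value = P(Z > -0.364) ≈ 0.6421; since p > α = 0.01, fail to reject H₀.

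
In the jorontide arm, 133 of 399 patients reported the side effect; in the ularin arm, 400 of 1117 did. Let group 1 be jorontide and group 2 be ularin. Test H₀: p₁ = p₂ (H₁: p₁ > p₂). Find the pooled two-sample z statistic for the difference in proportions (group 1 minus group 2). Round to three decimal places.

p̂₁ = 133/399 ≈ 0.33333, p̂₂ = 400/1117 ≈ 0.35810.
Pooled p̂ = (133+400)/(399+1117) = 533/1516 = 0.35158.
SE = √(0.227972 × 0.00340152) = 0.02785.
z = (0.33333 − 0.35810)/0.02785 = -0.02477/0.02785 = -0.889.
p-value = P(Z > -0.889) ≈ 0.8131.

z = -0.889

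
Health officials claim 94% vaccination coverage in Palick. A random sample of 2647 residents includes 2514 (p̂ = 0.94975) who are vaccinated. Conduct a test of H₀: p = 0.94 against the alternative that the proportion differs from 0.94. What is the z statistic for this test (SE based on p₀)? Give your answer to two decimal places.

p̂ = 2514/2647 ≈ 0.94975.
Under H₀, SE = √(0.94·0.06/2647) = √(2.13071e-05) = 0.00462.
z = (0.94975 − 0.94)/0.00462 = 0.00975/0.00462 = 2.11.
Two-sided p-value ≈ 2·Φ(−2.113) = 0.0346.

z = 2.11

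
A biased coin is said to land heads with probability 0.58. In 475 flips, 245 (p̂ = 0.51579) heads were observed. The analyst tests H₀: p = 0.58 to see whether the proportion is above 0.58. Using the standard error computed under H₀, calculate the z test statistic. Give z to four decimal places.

p̂ = 245/475 ≈ 0.515789.
SE = √(p₀(1−p₀)/n) = √(0.2436/475) = 0.022646.
z = (0.515789 − 0.58)/0.022646 = -0.064211/0.022646 = -2.8354.
p-value = P(Z > -2.835) ≈ 0.9977.

z = -2.8354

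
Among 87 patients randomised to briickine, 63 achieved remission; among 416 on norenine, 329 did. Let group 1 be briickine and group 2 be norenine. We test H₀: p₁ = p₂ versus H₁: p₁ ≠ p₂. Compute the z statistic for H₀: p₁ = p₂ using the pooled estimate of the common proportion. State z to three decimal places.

z = -1.365

p̂₁ = 63/87 = 0.72414, p̂₂ = 329/416 = 0.79087.
Pooled p̂ = (63+329)/(87+416) = 392/503 = 0.77932.
SE = √(p̂(1−p̂)(1/n₁+1/n₂)) = √(0.77932·0.22068·0.0138981) = √(0.00239017) = 0.04889.
z = (0.72414 − 0.79087)/0.04889 = -0.06673/0.04889 = -1.365.
p-value = 2·P(Z > 1.365) ≈ 0.1723.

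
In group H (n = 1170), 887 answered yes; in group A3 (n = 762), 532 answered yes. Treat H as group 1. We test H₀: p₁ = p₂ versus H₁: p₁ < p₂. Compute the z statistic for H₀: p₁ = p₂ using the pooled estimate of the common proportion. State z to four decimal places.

p̂₁ = 887/1170 = 0.758120, p̂₂ = 532/762 = 0.698163.
Pooled p̂ = (887+532)/(1170+762) = 1419/1932 = 0.734472.
SE = √(p̂(1−p̂)(1/n₁+1/n₂)) = √(0.734472·0.265528·0.00216704) = √(0.000422622) = 0.020558.
z = (0.758120 − 0.698163)/0.020558 = 0.059957/0.020558 = 2.9165.

z = 2.9165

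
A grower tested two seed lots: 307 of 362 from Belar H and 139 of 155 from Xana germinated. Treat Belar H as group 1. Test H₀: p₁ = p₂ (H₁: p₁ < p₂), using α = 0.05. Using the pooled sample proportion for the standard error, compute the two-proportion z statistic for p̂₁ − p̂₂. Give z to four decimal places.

z = -1.4742

p̂₁ = 307/362 ≈ 0.8480663, p̂₂ = 139/155 ≈ 0.8967742.
Pooled p̂ = (307+139)/(362+155) = 446/517 = 0.8626692.
SE = √(p̂(1−p̂)(1/n₁+1/n₂)) = √(0.8626692·0.1373308·0.00921404) = √(0.0010916) = 0.0330393.
z = (0.8480663 − 0.8967742)/0.0330393 = -0.0487079/0.0330393 = -1.4742.
p-value = P(Z < -1.474) ≈ 0.0702. With α = 0.05, fail to reject H₀.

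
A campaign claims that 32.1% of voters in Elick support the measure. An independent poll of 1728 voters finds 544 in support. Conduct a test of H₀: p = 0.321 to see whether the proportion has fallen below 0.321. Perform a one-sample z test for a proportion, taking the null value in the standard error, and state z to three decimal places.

p̂ = 544/1728 = 0.31481.
SE = √(p₀(1−p₀)/n) = √(0.21796/1728) = 0.01123.
z = (0.31481 − 0.321)/0.01123 = -0.00619/0.01123 = -0.551.
p-value = P(Z < -0.551) ≈ 0.2909.

z = -0.551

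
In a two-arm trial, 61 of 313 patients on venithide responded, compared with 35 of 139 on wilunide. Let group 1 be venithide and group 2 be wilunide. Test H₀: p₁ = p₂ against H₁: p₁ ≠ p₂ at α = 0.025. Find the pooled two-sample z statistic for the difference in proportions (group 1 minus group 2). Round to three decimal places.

p̂₁ = 61/313 ≈ 0.19489, p̂₂ = 35/139 ≈ 0.25180.
Pooled p̂ = (61+35)/(313+139) = 96/452 = 0.21239.
SE = √(p̂(1−p̂)(1/n₁+1/n₂)) = √(0.21239·0.78761·0.0103891) = √(0.0017379) = 0.04169.
z = (0.19489 − 0.25180)/0.04169 = -0.05691/0.04169 = -1.365.
p-value = 2·P(Z > 1.365) ≈ 0.1722. With α = 0.025, fail to reject H₀.

z = -1.365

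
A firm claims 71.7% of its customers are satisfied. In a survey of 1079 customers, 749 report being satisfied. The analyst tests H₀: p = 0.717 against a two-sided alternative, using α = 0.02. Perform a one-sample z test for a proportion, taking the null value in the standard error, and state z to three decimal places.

p̂ = 749/1079 ≈ 0.694161.
Under H₀, SE = √(0.717·0.283/1079) = √(0.000188055) = 0.013713.
z = (0.694161 − 0.717)/0.013713 = -0.022839/0.013713 = -1.665.
p-value = 2·P(Z > 1.665) ≈ 0.0958. With α = 0.02, fail to reject H₀.

z = -1.665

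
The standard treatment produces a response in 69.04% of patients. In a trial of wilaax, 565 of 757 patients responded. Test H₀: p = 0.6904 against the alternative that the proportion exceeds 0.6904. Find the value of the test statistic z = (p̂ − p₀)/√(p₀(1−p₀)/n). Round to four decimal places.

z = 3.3307

p̂ = 565/757 = 0.7463672.
Under H₀, SE = √(0.6904·0.3096/757) = √(0.000282362) = 0.0168036.
z = (0.7463672 − 0.6904)/0.0168036 = 0.0559672/0.0168036 = 3.3307.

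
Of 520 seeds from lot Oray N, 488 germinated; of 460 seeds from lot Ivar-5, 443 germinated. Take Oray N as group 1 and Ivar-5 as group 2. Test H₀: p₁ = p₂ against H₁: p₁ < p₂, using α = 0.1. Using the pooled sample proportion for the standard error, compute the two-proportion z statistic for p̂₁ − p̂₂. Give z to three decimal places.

z = -1.762

p̂₁ = 488/520 = 0.93846, p̂₂ = 443/460 = 0.96304.
Pooled p̂ = (488+443)/(520+460) = 931/980 = 0.95000.
SE = √(0.0475 × 0.00409699) = 0.01395.
z = (0.93846 − 0.96304)/0.01395 = -0.02458/0.01395 = -1.762.
p-value = P(Z < -1.762) ≈ 0.0390, so at α = 0.1 we reject H₀.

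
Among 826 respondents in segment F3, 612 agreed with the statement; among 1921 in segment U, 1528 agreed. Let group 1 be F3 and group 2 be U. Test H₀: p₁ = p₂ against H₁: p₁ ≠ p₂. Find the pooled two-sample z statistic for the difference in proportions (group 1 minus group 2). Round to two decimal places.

z = -3.16

p̂₁ = 612/826 ≈ 0.74092, p̂₂ = 1528/1921 ≈ 0.79542.
Pooled p̂ = (612+1528)/(826+1921) = 2140/2747 = 0.77903.
SE = √(0.172141 × 0.00173122) = 0.01726.
z = (0.74092 − 0.79542)/0.01726 = -0.05450/0.01726 = -3.16.
Two-sided p-value ≈ 2·Φ(−3.157) = 0.0016.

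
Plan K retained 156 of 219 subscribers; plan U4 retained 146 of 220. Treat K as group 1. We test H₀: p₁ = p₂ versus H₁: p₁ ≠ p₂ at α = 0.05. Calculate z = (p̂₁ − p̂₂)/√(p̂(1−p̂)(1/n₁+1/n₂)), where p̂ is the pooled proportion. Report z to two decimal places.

p̂₁ = 156/219 = 0.7123, p̂₂ = 146/220 = 0.6636.
Pooled p̂ = (156+146)/(219+220) = 302/439 = 0.6879.
SE = √(0.214683 × 0.00911166) = 0.0442.
z = (0.7123 − 0.6636)/0.0442 = 0.0487/0.0442 = 1.10.
p-value = 2·P(Z > 1.101) ≈ 0.2709, so at α = 0.05 we fail to reject H₀.

z = 1.10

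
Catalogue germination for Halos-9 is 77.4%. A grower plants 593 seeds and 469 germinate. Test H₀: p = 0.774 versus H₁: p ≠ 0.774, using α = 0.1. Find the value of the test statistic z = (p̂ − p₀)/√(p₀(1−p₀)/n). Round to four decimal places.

p̂ = 469/593 ≈ 0.790894.
Under H₀, SE = √(0.774·0.226/593) = √(0.000294981) = 0.017175.
z = (0.790894 − 0.774)/0.017175 = 0.016894/0.017175 = 0.9836.
Two-sided p-value ≈ 2·Φ(−0.984) = 0.3253. With α = 0.1, fail to reject H₀.

z = 0.9836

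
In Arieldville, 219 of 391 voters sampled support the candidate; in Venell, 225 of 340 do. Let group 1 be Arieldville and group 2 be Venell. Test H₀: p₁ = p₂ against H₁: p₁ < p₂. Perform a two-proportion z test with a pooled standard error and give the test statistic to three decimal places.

z = -2.807

p̂₁ = 219/391 ≈ 0.5601023, p̂₂ = 225/340 ≈ 0.6617647.
Pooled p̂ = (219+225)/(391+340) = 444/731 = 0.6073871.
SE = √(p̂(1−p̂)(1/n₁+1/n₂)) = √(0.6073871·0.3926129·0.00549872) = √(0.00131127) = 0.0362114.
z = (0.5601023 − 0.6617647)/0.0362114 = -0.1016624/0.0362114 = -2.807.
p-value = P(Z < -2.807) ≈ 0.0025.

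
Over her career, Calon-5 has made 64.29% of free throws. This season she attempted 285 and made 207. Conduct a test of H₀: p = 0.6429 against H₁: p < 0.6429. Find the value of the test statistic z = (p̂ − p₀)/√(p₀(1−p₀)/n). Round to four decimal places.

p̂ = 207/285 = 0.726316.
SE = √(p₀(1−p₀)/n) = √(0.22958/285) = 0.028382.
z = (0.726316 − 0.6429)/0.028382 = 0.083416/0.028382 = 2.9390.
p-value = P(Z < 2.939) ≈ 0.9984.

z = 2.9390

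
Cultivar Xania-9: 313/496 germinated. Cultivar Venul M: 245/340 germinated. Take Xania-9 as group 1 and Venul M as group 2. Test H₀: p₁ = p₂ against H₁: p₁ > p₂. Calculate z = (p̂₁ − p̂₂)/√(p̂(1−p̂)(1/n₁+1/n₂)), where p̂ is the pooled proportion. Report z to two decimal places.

p̂₁ = 313/496 ≈ 0.6310, p̂₂ = 245/340 ≈ 0.7206.
Pooled p̂ = (313+245)/(496+340) = 558/836 = 0.6675.
SE = √(p̂(1−p̂)(1/n₁+1/n₂)) = √(0.6675·0.3325·0.00495731) = √(0.0011003) = 0.0332.
z = (0.6310 − 0.7206)/0.0332 = -0.0896/0.0332 = -2.70.

z = -2.70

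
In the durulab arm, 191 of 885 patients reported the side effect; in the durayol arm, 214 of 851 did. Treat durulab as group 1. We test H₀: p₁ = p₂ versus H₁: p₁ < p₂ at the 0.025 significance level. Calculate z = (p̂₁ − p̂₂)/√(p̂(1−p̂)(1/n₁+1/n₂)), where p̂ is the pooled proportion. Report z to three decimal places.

z = -1.756

p̂₁ = 191/885 = 0.215819, p̂₂ = 214/851 = 0.251469.
Pooled p̂ = (191+214)/(885+851) = 405/1736 = 0.233295.
SE = √(0.178868 × 0.00230503) = 0.020305.
z = (0.215819 − 0.251469)/0.020305 = -0.035650/0.020305 = -1.756.
p-value = P(Z < -1.756) ≈ 0.0396, so at α = 0.025 we fail to reject H₀.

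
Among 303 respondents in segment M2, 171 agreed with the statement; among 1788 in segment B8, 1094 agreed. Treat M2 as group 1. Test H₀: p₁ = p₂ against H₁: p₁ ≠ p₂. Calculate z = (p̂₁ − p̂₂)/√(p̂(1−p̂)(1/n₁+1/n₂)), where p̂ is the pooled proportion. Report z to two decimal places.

z = -1.56

p̂₁ = 171/303 ≈ 0.5644, p̂₂ = 1094/1788 ≈ 0.6119.
Pooled p̂ = (171+1094)/(303+1788) = 1265/2091 = 0.6050.
SE = √(p̂(1−p̂)(1/n₁+1/n₂)) = √(0.6050·0.3950·0.00385961) = √(0.000922373) = 0.0304.
z = (0.5644 − 0.6119)/0.0304 = -0.0475/0.0304 = -1.56.
p-value = 2·P(Z > 1.564) ≈ 0.1178.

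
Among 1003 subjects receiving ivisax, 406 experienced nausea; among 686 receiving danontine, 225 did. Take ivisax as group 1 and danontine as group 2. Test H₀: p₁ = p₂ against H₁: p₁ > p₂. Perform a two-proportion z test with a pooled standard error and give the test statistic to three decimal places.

p̂₁ = 406/1003 = 0.40479, p̂₂ = 225/686 = 0.32799.
Pooled p̂ = (406+225)/(1003+686) = 631/1689 = 0.37359.
SE = √(p̂(1−p̂)(1/n₁+1/n₂)) = √(0.37359·0.62641·0.00245473) = √(0.000574461) = 0.02397.
z = (0.40479 − 0.32799)/0.02397 = 0.07680/0.02397 = 3.204.

z = 3.204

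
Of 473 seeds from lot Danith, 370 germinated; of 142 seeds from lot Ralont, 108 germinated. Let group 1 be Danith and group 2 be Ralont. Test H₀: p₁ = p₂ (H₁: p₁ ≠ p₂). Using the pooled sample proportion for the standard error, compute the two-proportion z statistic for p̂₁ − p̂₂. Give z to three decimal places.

p̂₁ = 370/473 ≈ 0.78224, p̂₂ = 108/142 ≈ 0.76056.
Pooled p̂ = (370+108)/(473+142) = 478/615 = 0.77724.
SE = √(p̂(1−p̂)(1/n₁+1/n₂)) = √(0.77724·0.22276·0.00915642) = √(0.00158535) = 0.03982.
z = (0.78224 − 0.76056)/0.03982 = 0.02168/0.03982 = 0.544.

z = 0.544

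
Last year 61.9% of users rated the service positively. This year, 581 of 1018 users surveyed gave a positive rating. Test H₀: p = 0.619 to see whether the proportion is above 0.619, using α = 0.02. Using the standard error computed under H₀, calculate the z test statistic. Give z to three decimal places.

p̂ = 581/1018 ≈ 0.5707269.
SE = √(p₀(1−p₀)/n) = √(0.23584/1018) = 0.0152207.
z = (0.5707269 − 0.619)/0.0152207 = -0.0482731/0.0152207 = -3.172.
p-value = P(Z > -3.172) ≈ 0.9992, so at α = 0.02 we fail to reject H₀.

z = -3.172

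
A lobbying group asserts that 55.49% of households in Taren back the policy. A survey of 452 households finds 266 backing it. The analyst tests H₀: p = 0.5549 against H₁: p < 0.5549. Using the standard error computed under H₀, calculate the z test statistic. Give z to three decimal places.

z = 1.437

p̂ = 266/452 ≈ 0.58850.
Under H₀, SE = √(0.5549·0.4451/452) = √(0.000546429) = 0.02338.
z = (0.58850 − 0.5549)/0.02338 = 0.03360/0.02338 = 1.437.
p-value = P(Z < 1.437) ≈ 0.9247.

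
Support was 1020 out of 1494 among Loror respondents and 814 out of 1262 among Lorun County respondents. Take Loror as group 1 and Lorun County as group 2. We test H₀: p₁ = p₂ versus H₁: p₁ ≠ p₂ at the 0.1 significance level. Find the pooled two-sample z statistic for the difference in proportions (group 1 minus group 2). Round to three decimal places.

p̂₁ = 1020/1494 ≈ 0.68273, p̂₂ = 814/1262 ≈ 0.64501.
Pooled p̂ = (1020+814)/(1494+1262) = 1834/2756 = 0.66546.
SE = √(p̂(1−p̂)(1/n₁+1/n₂)) = √(0.66546·0.33454·0.00146174) = √(0.000325418) = 0.01804.
z = (0.68273 − 0.64501)/0.01804 = 0.03772/0.01804 = 2.091.
Two-sided p-value ≈ 2·Φ(−2.091) = 0.0365; since p < α = 0.1, reject H₀.

z = 2.091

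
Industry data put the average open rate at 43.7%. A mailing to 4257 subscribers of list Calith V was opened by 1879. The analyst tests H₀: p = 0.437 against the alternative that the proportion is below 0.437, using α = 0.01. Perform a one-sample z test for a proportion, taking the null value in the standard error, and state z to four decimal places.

z = 0.5775

p̂ = 1879/4257 ≈ 0.4413907.
Standard error under H₀: √(0.437×0.563/4257) = 0.0076023.
z = (0.4413907 − 0.437)/0.0076023 = 0.0043907/0.0076023 = 0.5775.
p-value = P(Z < 0.578) ≈ 0.7182, so at α = 0.01 we fail to reject H₀.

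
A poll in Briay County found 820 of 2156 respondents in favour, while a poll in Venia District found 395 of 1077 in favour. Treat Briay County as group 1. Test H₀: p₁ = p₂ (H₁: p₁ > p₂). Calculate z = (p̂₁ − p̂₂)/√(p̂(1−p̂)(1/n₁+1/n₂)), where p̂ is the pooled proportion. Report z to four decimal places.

p̂₁ = 820/2156 ≈ 0.380334, p̂₂ = 395/1077 ≈ 0.366760.
Pooled p̂ = (820+395)/(2156+1077) = 1215/3233 = 0.375812.
SE = √(p̂(1−p̂)(1/n₁+1/n₂)) = √(0.375812·0.624188·0.00139233) = √(0.000326608) = 0.018072.
z = (0.380334 − 0.366760)/0.018072 = 0.013574/0.018072 = 0.7511.
p-value = P(Z > 0.751) ≈ 0.2263.

z = 0.7511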